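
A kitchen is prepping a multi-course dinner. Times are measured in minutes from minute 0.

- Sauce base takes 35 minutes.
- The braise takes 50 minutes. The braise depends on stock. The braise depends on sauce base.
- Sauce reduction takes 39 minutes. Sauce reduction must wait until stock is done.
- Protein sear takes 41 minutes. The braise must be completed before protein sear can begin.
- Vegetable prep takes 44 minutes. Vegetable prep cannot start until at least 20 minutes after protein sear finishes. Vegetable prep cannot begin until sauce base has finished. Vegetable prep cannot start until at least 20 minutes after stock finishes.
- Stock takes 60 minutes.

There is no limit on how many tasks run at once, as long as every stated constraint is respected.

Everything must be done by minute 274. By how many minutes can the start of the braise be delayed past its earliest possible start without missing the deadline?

59

Sauce base has no prerequisites, so it starts at minute 0 and finishes at minute 35.
Stock has no prerequisites, so it starts at minute 0 and finishes at minute 60.
For the braise: stock (finishes minute 60); sauce base (finishes minute 35). Taking the maximum gives a start of minute 60, and it finishes at 60 + 50 = minute 110.

Working backward from the deadline:
To finish by minute 274, vegetable prep (duration 44) must start no later than minute 230.
Since vegetable prep (must start by minute 230, minus 20-minute gap → minute 210) depends on it, protein sear must finish by minute 210. Backing off its 41-minute duration gives a latest start of minute 169.
The braise has to be done before protein sear (must start by minute 169). That means finishing by minute 169, i.e. starting by 169 − 50 = minute 119.
So the braise can start as early as minute 60 and as late as minute 119, giving 119 − 60 = 59 minutes of slack.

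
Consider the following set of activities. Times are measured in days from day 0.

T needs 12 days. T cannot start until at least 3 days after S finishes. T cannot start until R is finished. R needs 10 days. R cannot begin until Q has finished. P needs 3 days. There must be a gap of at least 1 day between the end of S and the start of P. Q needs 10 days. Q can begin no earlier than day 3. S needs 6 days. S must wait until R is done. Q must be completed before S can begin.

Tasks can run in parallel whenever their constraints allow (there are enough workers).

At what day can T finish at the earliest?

After its own release at day 3, Q can start at day 3 and finishes at day 13.
R waits on Q (finishes day 13), so it starts at day 13 and finishes at 13 + 10 = day 23.
S cannot start until R (finishes day 23); Q (finishes day 13). The controlling bound is day 23, so S finishes at 23 + 6 = day 29.
For T: S (finishes day 29, plus 3-day gap → day 32); R (finishes day 23). Taking the maximum gives a start of day 32, and it finishes at 32 + 12 = day 44.

44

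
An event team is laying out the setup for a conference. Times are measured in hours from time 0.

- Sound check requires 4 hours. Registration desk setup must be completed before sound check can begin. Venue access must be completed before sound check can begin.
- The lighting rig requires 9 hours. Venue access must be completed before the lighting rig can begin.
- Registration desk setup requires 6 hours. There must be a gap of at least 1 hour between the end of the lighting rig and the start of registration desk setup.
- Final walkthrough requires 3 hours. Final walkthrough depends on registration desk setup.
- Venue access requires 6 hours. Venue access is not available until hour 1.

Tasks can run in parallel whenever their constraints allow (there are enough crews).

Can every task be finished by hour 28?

After its own release at hour 1, venue access can start at hour 1 and finishes at hour 7.
The lighting rig waits on venue access (finishes hour 7), so it starts at hour 7 and finishes at 7 + 9 = hour 16.
Registration desk setup cannot begin until the lighting rig (finishes hour 16, plus 1-hour gap → hour 17). It runs from hour 17 to 17 + 6 = hour 23.
Final walkthrough waits on registration desk setup (finishes hour 23), so it starts at hour 23 and finishes at 23 + 3 = hour 26.
Sound check needs all of registration desk setup (finishes hour 23); venue access (finishes hour 7). That puts its earliest start at hour 23; it finishes at 23 + 4 = hour 27.
Every task is finished by hour 27, which is no later than the deadline of 28, so the schedule is feasible.

Yes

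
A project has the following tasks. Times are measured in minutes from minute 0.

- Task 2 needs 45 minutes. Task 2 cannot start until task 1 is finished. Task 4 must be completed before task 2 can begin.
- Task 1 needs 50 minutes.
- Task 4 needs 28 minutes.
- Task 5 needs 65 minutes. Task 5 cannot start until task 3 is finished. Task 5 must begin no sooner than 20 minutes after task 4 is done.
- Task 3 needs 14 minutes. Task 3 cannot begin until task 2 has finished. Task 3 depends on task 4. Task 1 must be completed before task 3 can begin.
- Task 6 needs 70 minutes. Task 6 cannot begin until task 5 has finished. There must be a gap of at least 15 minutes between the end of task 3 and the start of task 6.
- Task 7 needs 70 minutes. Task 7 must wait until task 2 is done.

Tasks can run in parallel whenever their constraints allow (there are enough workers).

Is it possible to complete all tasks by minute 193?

Task 4 has no prerequisites, so it starts at minute 0 and finishes at minute 28.
Nothing blocks task 1, so it runs from minute 0 to minute 50.
Task 2 has to wait for task 1 (finishes minute 50); task 4 (finishes minute 28). The latest of these is minute 50, so task 2 runs minute 50 to 50 + 45 = minute 95.
Task 7 cannot begin until task 2 (finishes minute 95). It runs from minute 95 to 95 + 70 = minute 165.
Task 3 has to wait for task 2 (finishes minute 95); task 4 (finishes minute 28); task 1 (finishes minute 50). The latest of these is minute 95, so task 3 runs minute 95 to 95 + 14 = minute 109.
Task 5 needs all of task 3 (finishes minute 109); task 4 (finishes minute 28, plus 20-minute gap → minute 48). That puts its earliest start at minute 109; it finishes at 109 + 65 = minute 174.
Task 6 has to wait for task 5 (finishes minute 174); task 3 (finishes minute 109, plus 15-minute gap → minute 124). The latest of these is minute 174, so task 6 runs minute 174 to 174 + 70 = minute 244.
The earliest everything can be done is minute 244, which is after the deadline of 193, so it is not possible.

No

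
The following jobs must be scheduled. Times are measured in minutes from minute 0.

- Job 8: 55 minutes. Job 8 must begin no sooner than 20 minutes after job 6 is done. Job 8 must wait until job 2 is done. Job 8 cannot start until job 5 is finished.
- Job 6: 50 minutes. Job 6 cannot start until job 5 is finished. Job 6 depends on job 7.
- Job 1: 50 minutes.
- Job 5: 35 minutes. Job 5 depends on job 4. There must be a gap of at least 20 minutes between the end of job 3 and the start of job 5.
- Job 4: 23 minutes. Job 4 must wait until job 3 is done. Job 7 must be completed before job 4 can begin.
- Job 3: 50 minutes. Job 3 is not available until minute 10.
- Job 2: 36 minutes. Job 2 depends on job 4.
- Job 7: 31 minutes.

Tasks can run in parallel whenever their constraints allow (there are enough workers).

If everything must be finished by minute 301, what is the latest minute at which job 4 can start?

118

Job 8 must finish by minute 301; it takes 55 minutes, so it must start by 301 − 55 = minute 246.
Since job 8 (must start by minute 246) depends on it, job 2 must finish by minute 246. Backing off its 36-minute duration gives a latest start of minute 210.
Since job 8 (must start by minute 246, minus 20-minute gap → minute 226) depends on it, job 6 must finish by minute 226. Backing off its 50-minute duration gives a latest start of minute 176.
Job 5 must finish in time for job 6 (must start by minute 176); job 8 (must start by minute 246). The tightest is minute 176, so job 5 must start by 176 − 35 = minute 141.
For job 4: job 2 (must start by minute 210); job 5 (must start by minute 141). The most restrictive is minute 141; with a 23-minute duration, job 4 must start by minute 118.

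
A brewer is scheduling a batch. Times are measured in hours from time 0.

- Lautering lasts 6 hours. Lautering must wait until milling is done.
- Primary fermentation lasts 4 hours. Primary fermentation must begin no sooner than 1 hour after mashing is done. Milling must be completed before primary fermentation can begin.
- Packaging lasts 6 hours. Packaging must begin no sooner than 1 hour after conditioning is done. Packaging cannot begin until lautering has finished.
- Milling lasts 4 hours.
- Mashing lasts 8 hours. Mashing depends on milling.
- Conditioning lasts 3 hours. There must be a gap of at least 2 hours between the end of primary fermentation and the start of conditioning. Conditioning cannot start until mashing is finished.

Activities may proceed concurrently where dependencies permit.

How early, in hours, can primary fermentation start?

13

Milling can start immediately at hour 0; it finishes at hour 4.
After milling (finishes hour 4), mashing can start at hour 4 and finishes at hour 12.
Primary fermentation waits on mashing (finishes hour 12, plus 1-hour gap → hour 13); milling (finishes hour 4). The latest of these is hour 13, which is the earliest primary fermentation can start.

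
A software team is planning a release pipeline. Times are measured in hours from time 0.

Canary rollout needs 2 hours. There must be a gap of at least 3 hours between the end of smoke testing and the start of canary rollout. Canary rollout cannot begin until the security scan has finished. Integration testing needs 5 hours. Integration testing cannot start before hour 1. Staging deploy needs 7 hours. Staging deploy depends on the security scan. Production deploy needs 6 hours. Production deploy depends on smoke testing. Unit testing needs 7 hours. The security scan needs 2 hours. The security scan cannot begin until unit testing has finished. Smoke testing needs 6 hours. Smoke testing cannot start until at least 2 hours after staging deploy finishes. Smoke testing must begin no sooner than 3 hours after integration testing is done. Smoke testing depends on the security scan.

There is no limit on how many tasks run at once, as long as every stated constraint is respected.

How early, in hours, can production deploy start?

24

Integration testing cannot begin until its own release at hour 1. It runs from hour 1 to 1 + 5 = hour 6.
Nothing blocks unit testing, so it runs from hour 0 to hour 7.
After unit testing (finishes hour 7), the security scan can start at hour 7 and finishes at hour 9.
Staging deploy waits on the security scan (finishes hour 9), so it starts at hour 9 and finishes at 9 + 7 = hour 16.
For smoke testing: staging deploy (finishes hour 16, plus 2-hour gap → hour 18); integration testing (finishes hour 6, plus 3-hour gap → hour 9); the security scan (finishes hour 9). Taking the maximum gives a start of hour 18, and it finishes at 18 + 6 = hour 24.
Production deploy waits on smoke testing (finishes hour 24), so the earliest it can start is hour 24.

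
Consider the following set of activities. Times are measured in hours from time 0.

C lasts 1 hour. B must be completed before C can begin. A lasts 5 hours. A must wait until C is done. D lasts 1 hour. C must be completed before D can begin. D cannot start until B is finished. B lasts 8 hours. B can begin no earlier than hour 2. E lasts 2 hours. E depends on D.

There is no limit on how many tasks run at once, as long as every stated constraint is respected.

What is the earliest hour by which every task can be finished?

16

B cannot begin until its own release at hour 2. It runs from hour 2 to 2 + 8 = hour 10.
C cannot begin until B (finishes hour 10). It runs from hour 10 to 10 + 1 = hour 11.
D cannot start until C (finishes hour 11); B (finishes hour 10). The controlling bound is hour 11, so D finishes at 11 + 1 = hour 12.
E waits on D (finishes hour 12), so it starts at hour 12 and finishes at 12 + 2 = hour 14.
A cannot begin until C (finishes hour 11). It runs from hour 11 to 11 + 5 = hour 16.
All tasks are finished once the last one completes. Finish times: A at 16, B at 10, C at 11, D at 12, E at 14. The latest is hour 16.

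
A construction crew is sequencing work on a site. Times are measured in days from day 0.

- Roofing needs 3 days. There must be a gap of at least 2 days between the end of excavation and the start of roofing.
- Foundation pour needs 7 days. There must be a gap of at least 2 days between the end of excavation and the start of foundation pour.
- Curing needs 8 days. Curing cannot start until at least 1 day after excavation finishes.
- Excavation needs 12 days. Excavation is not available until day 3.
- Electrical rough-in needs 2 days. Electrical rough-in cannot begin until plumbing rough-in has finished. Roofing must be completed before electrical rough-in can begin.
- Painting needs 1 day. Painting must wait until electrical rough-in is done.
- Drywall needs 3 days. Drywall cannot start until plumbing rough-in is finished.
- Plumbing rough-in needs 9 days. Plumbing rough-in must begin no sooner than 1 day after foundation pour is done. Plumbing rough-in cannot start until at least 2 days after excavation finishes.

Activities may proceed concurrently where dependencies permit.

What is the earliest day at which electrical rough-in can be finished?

36

Excavation cannot begin until its own release at day 3. It runs from day 3 to 3 + 12 = day 15.
Roofing cannot begin until excavation (finishes day 15, plus 2-day gap → day 17). It runs from day 17 to 17 + 3 = day 20.
Foundation pour cannot begin until excavation (finishes day 15, plus 2-day gap → day 17). It runs from day 17 to 17 + 7 = day 24.
Plumbing rough-in needs all of foundation pour (finishes day 24, plus 1-day gap → day 25); excavation (finishes day 15, plus 2-day gap → day 17). That puts its earliest start at day 25; it finishes at 25 + 9 = day 34.
For electrical rough-in: plumbing rough-in (finishes day 34); roofing (finishes day 20). Taking the maximum gives a start of day 34, and it finishes at 34 + 2 = day 36.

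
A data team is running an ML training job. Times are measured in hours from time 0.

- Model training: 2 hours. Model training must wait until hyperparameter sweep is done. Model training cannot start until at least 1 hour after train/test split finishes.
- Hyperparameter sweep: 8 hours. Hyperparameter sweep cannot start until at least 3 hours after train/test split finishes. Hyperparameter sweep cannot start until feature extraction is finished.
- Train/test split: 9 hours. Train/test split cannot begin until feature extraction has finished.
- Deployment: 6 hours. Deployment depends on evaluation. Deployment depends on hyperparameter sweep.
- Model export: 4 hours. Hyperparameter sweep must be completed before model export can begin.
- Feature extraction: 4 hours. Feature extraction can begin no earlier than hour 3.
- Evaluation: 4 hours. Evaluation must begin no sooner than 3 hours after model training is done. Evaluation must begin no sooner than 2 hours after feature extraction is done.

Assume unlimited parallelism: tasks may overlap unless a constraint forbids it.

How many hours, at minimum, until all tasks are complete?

42

Feature extraction waits on its own release at hour 3, so it starts at hour 3 and finishes at 3 + 4 = hour 7.
After feature extraction (finishes hour 7), train/test split can start at hour 7 and finishes at hour 16.
For hyperparameter sweep: train/test split (finishes hour 16, plus 3-hour gap → hour 19); feature extraction (finishes hour 7). Taking the maximum gives a start of hour 19, and it finishes at 19 + 8 = hour 27.
Model export waits on hyperparameter sweep (finishes hour 27), so it starts at hour 27 and finishes at 27 + 4 = hour 31.
Model training needs all of hyperparameter sweep (finishes hour 27); train/test split (finishes hour 16, plus 1-hour gap → hour 17). That puts its earliest start at hour 27; it finishes at 27 + 2 = hour 29.
For evaluation: model training (finishes hour 29, plus 3-hour gap → hour 32); feature extraction (finishes hour 7, plus 2-hour gap → hour 9). Taking the maximum gives a start of hour 32, and it finishes at 32 + 4 = hour 36.
For deployment: evaluation (finishes hour 36); hyperparameter sweep (finishes hour 27). Taking the maximum gives a start of hour 36, and it finishes at 36 + 6 = hour 42.
All tasks are finished once the last one completes. Finish times: Feature extraction at 7, Train/test split at 16, Hyperparameter sweep at 27, Model training at 29, Evaluation at 36, Model export at 31, Deployment at 42. The latest is hour 42.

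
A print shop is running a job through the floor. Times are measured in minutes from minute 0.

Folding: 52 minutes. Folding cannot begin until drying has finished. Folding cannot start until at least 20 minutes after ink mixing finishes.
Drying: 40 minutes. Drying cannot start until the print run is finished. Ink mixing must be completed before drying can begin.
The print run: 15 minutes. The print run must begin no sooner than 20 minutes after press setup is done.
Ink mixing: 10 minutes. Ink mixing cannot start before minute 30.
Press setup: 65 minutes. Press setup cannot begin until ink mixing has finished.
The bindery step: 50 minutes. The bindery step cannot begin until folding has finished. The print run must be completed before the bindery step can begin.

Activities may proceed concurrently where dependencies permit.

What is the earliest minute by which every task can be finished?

282

Ink mixing cannot begin until its own release at minute 30. It runs from minute 30 to 30 + 10 = minute 40.
Press setup cannot begin until ink mixing (finishes minute 40). It runs from minute 40 to 40 + 65 = minute 105.
The print run waits on press setup (finishes minute 105, plus 20-minute gap → minute 125), so it starts at minute 125 and finishes at 125 + 15 = minute 140.
Drying has to wait for the print run (finishes minute 140); ink mixing (finishes minute 40). The latest of these is minute 140, so drying runs minute 140 to 140 + 40 = minute 180.
Folding cannot start until drying (finishes minute 180); ink mixing (finishes minute 40, plus 20-minute gap → minute 60). The controlling bound is minute 180, so folding finishes at 180 + 52 = minute 232.
For the bindery step: folding (finishes minute 232); the print run (finishes minute 140). Taking the maximum gives a start of minute 232, and it finishes at 232 + 50 = minute 282.
All tasks are finished once the last one completes. Finish times: Ink mixing at 40, Press setup at 105, The print run at 140, Drying at 180, Folding at 232, The bindery step at 282. The latest is minute 282.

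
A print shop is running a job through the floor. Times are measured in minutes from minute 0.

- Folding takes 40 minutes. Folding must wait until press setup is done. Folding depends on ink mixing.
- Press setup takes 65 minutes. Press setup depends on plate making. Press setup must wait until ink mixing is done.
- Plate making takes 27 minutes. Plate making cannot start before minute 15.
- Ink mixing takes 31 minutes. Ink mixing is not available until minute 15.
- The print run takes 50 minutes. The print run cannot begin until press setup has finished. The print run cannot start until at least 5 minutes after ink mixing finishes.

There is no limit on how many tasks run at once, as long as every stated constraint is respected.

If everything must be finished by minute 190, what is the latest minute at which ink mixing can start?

Nothing follows the print run; the deadline of minute 190 is its only limit. It must start by 190 − 50 = minute 140.
Nothing follows folding; the deadline of minute 190 is its only limit. It must start by 190 − 40 = minute 150.
Press setup has several dependents: the print run (must start by minute 140); folding (must start by minute 150). The earliest of those limits is minute 140, so press setup must start by 140 − 65 = minute 75.
Ink mixing has several dependents: press setup (must start by minute 75); the print run (must start by minute 140, minus 5-minute gap → minute 135); folding (must start by minute 150). The earliest of those limits is minute 75, so ink mixing must start by 75 − 31 = minute 44.

44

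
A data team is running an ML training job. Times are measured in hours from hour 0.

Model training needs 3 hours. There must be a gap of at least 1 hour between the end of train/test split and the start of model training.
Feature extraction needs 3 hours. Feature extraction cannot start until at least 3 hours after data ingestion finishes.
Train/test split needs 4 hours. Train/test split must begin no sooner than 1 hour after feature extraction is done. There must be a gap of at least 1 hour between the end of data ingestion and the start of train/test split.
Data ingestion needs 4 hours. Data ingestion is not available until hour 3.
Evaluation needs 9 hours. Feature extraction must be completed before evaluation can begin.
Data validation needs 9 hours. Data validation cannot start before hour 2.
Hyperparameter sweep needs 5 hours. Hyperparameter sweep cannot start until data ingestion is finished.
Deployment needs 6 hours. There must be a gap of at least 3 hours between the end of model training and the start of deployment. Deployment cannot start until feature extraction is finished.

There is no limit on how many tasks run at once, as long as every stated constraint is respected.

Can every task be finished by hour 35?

Yes

After its own release at hour 2, data validation can start at hour 2 and finishes at hour 11.
Data ingestion cannot begin until its own release at hour 3. It runs from hour 3 to 3 + 4 = hour 7.
Hyperparameter sweep cannot begin until data ingestion (finishes hour 7). It runs from hour 7 to 7 + 5 = hour 12.
Feature extraction cannot begin until data ingestion (finishes hour 7, plus 3-hour gap → hour 10). It runs from hour 10 to 10 + 3 = hour 13.
Evaluation cannot begin until feature extraction (finishes hour 13). It runs from hour 13 to 13 + 9 = hour 22.
For train/test split: feature extraction (finishes hour 13, plus 1-hour gap → hour 14); data ingestion (finishes hour 7, plus 1-hour gap → hour 8). Taking the maximum gives a start of hour 14, and it finishes at 14 + 4 = hour 18.
Model training waits on train/test split (finishes hour 18, plus 1-hour gap → hour 19), so it starts at hour 19 and finishes at 19 + 3 = hour 22.
Deployment has to wait for model training (finishes hour 22, plus 3-hour gap → hour 25); feature extraction (finishes hour 13). The latest of these is hour 25, so deployment runs hour 25 to 25 + 6 = hour 31.
Every task is finished by hour 31, which is no later than the deadline of 35, so the schedule is feasible.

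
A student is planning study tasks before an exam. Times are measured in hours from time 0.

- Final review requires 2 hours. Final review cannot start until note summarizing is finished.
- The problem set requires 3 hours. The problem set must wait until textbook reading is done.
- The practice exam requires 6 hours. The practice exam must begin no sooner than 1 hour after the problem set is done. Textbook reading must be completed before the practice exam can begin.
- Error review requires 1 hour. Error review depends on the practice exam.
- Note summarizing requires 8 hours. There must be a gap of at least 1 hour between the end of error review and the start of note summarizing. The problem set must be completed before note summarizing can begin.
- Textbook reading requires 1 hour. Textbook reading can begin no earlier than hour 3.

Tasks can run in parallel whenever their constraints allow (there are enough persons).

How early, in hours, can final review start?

24

After its own release at hour 3, textbook reading can start at hour 3 and finishes at hour 4.
The problem set waits on textbook reading (finishes hour 4), so it starts at hour 4 and finishes at 4 + 3 = hour 7.
For the practice exam: the problem set (finishes hour 7, plus 1-hour gap → hour 8); textbook reading (finishes hour 4). Taking the maximum gives a start of hour 8, and it finishes at 8 + 6 = hour 14.
Error review waits on the practice exam (finishes hour 14), so it starts at hour 14 and finishes at 14 + 1 = hour 15.
Note summarizing has to wait for error review (finishes hour 15, plus 1-hour gap → hour 16); the problem set (finishes hour 7). The latest of these is hour 16, so note summarizing runs hour 16 to 16 + 8 = hour 24.
Final review waits on note summarizing (finishes hour 24), so the earliest it can start is hour 24.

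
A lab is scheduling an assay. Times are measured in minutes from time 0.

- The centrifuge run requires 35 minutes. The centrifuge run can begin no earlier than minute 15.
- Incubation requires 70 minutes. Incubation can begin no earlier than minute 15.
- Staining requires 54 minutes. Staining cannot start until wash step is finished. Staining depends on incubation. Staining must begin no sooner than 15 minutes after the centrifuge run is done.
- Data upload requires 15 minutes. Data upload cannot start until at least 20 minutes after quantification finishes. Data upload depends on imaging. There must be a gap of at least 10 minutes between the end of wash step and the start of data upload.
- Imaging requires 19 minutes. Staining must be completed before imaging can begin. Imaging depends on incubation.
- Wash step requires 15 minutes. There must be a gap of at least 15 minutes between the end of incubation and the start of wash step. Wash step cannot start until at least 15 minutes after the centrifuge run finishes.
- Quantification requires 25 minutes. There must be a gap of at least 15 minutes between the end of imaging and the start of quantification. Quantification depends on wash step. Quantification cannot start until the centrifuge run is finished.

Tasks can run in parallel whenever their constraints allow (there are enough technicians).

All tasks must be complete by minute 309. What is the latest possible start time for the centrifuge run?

96

Nothing follows data upload; the deadline of minute 309 is its only limit. It must start by 309 − 15 = minute 294.
Since data upload (must start by minute 294, minus 20-minute gap → minute 274) depends on it, quantification must finish by minute 274. Backing off its 25-minute duration gives a latest start of minute 249.
For imaging: quantification (must start by minute 249, minus 15-minute gap → minute 234); data upload (must start by minute 294). The most restrictive is minute 234; with a 19-minute duration, imaging must start by minute 215.
Staining has to be done before imaging (must start by minute 215). That means finishing by minute 215, i.e. starting by 215 − 54 = minute 161.
For wash step: staining (must start by minute 161); quantification (must start by minute 249); data upload (must start by minute 294, minus 10-minute gap → minute 284). The most restrictive is minute 161; with a 15-minute duration, wash step must start by minute 146.
The centrifuge run must finish in time for wash step (must start by minute 146, minus 15-minute gap → minute 131); staining (must start by minute 161, minus 15-minute gap → minute 146); quantification (must start by minute 249). The tightest is minute 131, so the centrifuge run must start by 131 − 35 = minute 96.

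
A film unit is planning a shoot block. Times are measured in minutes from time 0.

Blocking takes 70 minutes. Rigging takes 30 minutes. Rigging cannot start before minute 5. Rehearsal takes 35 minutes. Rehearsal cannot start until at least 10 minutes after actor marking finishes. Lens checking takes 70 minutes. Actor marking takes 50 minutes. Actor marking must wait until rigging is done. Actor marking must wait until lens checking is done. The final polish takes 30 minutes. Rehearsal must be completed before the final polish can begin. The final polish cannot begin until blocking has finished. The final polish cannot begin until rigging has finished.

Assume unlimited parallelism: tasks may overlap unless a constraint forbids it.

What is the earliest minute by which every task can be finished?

195

Blocking can start immediately at minute 0; it finishes at minute 70.
Lens checking has no prerequisites, so it starts at minute 0 and finishes at minute 70.
Rigging waits on its own release at minute 5, so it starts at minute 5 and finishes at 5 + 30 = minute 35.
For actor marking: rigging (finishes minute 35); lens checking (finishes minute 70). Taking the maximum gives a start of minute 70, and it finishes at 70 + 50 = minute 120.
After actor marking (finishes minute 120, plus 10-minute gap → minute 130), rehearsal can start at minute 130 and finishes at minute 165.
The final polish cannot start until rehearsal (finishes minute 165); blocking (finishes minute 70); rigging (finishes minute 35). The controlling bound is minute 165, so the final polish finishes at 165 + 30 = minute 195.
All tasks are finished once the last one completes. Finish times: Rigging at 35, Lens checking at 70, Blocking at 70, Actor marking at 120, Rehearsal at 165, The final polish at 195. The latest is minute 195.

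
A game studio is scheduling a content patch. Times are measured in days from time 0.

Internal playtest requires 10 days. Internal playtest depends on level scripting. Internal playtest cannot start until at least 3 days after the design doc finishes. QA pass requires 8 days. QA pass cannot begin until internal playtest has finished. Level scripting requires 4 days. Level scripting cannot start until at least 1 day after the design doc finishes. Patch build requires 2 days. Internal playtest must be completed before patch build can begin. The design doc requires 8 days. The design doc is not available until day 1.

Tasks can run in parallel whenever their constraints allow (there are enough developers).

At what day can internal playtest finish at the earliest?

After its own release at day 1, the design doc can start at day 1 and finishes at day 9.
Level scripting waits on the design doc (finishes day 9, plus 1-day gap → day 10), so it starts at day 10 and finishes at 10 + 4 = day 14.
Internal playtest has to wait for level scripting (finishes day 14); the design doc (finishes day 9, plus 3-day gap → day 12). The latest of these is day 14, so internal playtest runs day 14 to 14 + 10 = day 24.

24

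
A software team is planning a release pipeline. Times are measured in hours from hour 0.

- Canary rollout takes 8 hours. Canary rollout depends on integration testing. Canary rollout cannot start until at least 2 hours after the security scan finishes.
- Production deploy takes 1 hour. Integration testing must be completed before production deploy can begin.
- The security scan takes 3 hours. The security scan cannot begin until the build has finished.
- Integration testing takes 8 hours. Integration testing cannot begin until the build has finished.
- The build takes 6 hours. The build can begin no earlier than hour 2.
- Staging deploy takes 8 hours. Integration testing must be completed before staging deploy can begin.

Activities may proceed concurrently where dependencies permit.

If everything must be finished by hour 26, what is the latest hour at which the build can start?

Staging deploy has no dependents, so it just needs to finish by hour 26. Starting by 26 − 8 = hour 18 achieves that.
To finish by hour 26, canary rollout (duration 8) must start no later than hour 18.
Production deploy has no dependents, so it just needs to finish by hour 26. Starting by 26 − 1 = hour 25 achieves that.
For integration testing: staging deploy (must start by hour 18); canary rollout (must start by hour 18); production deploy (must start by hour 25). The most restrictive is hour 18; with an 8-hour duration, integration testing must start by hour 10.
The security scan feeds into canary rollout (must start by hour 18, minus 2-hour gap → hour 16); so the security scan must finish by hour 16 and therefore start by hour 13.
The build has several dependents: integration testing (must start by hour 10); the security scan (must start by hour 13). The earliest of those limits is hour 10, so the build must start by 10 − 6 = hour 4.

4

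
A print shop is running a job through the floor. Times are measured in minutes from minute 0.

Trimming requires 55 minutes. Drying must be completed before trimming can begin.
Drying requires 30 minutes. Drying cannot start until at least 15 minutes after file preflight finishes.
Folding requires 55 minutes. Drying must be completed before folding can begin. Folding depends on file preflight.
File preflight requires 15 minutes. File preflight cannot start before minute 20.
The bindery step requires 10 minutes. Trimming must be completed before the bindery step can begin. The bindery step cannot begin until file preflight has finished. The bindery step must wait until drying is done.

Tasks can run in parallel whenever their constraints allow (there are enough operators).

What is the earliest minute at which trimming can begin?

File preflight cannot begin until its own release at minute 20. It runs from minute 20 to 20 + 15 = minute 35.
After file preflight (finishes minute 35, plus 15-minute gap → minute 50), drying can start at minute 50 and finishes at minute 80.
Trimming waits on drying (finishes minute 80), so the earliest it can start is minute 80.

80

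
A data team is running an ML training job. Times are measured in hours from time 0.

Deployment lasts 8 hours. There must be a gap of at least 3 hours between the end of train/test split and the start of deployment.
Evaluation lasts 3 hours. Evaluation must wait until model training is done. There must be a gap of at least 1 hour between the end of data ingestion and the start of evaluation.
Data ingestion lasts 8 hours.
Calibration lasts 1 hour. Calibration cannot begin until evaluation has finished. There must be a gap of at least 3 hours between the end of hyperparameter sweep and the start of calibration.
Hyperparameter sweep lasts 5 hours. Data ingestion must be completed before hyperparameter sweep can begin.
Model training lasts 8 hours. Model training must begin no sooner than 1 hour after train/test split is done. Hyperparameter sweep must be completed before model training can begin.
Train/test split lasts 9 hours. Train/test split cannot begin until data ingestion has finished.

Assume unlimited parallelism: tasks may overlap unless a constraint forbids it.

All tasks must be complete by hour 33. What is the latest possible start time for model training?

Nothing follows calibration; the deadline of hour 33 is its only limit. It must start by 33 − 1 = hour 32.
Since calibration (must start by hour 32) depends on it, evaluation must finish by hour 32. Backing off its 3-hour duration gives a latest start of hour 29.
Model training has to be done before evaluation (must start by hour 29). That means finishing by hour 29, i.e. starting by 29 − 8 = hour 21.

21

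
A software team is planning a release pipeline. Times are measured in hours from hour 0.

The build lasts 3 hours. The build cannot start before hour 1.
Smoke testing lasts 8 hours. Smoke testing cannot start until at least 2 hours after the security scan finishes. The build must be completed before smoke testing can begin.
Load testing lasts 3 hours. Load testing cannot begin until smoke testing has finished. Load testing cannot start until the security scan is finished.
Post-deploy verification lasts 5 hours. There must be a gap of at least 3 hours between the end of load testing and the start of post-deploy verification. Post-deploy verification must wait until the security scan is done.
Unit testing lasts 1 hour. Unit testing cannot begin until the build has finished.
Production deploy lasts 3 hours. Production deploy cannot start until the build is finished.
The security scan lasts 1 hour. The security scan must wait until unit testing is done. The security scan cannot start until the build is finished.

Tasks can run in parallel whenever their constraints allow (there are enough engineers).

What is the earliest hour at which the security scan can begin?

The build cannot begin until its own release at hour 1. It runs from hour 1 to 1 + 3 = hour 4.
After the build (finishes hour 4), unit testing can start at hour 4 and finishes at hour 5.
The security scan waits on unit testing (finishes hour 5); the build (finishes hour 4). The latest of these is hour 5, which is the earliest the security scan can start.

5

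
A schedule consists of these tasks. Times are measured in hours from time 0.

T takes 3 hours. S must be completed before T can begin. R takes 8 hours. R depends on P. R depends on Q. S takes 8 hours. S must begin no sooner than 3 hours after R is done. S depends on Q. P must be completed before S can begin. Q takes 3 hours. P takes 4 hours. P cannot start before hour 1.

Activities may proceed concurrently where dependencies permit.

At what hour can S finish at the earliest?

24

Nothing blocks Q, so it runs from hour 0 to hour 3.
After its own release at hour 1, P can start at hour 1 and finishes at hour 5.
R needs all of P (finishes hour 5); Q (finishes hour 3). That puts its earliest start at hour 5; it finishes at 5 + 8 = hour 13.
For S: R (finishes hour 13, plus 3-hour gap → hour 16); Q (finishes hour 3); P (finishes hour 5). Taking the maximum gives a start of hour 16, and it finishes at 16 + 8 = hour 24.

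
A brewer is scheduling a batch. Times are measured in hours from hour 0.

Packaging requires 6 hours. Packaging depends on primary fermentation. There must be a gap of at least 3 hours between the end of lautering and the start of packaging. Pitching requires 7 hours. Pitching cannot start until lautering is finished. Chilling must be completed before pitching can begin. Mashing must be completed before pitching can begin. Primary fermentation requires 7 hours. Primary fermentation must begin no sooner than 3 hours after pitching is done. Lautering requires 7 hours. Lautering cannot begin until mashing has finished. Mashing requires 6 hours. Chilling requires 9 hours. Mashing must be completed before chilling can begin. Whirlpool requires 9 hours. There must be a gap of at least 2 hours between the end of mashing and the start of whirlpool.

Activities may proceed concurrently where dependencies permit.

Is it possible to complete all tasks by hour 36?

No

Mashing can start immediately at hour 0; it finishes at hour 6.
Chilling waits on mashing (finishes hour 6), so it starts at hour 6 and finishes at 6 + 9 = hour 15.
After mashing (finishes hour 6, plus 2-hour gap → hour 8), whirlpool can start at hour 8 and finishes at hour 17.
Lautering cannot begin until mashing (finishes hour 6). It runs from hour 6 to 6 + 7 = hour 13.
Pitching needs all of lautering (finishes hour 13); chilling (finishes hour 15); mashing (finishes hour 6). That puts its earliest start at hour 15; it finishes at 15 + 7 = hour 22.
After pitching (finishes hour 22, plus 3-hour gap → hour 25), primary fermentation can start at hour 25 and finishes at hour 32.
Packaging has to wait for primary fermentation (finishes hour 32); lautering (finishes hour 13, plus 3-hour gap → hour 16). The latest of these is hour 32, so packaging runs hour 32 to 32 + 6 = hour 38.
The earliest everything can be done is hour 38, which is after the deadline of 36, so it is not possible.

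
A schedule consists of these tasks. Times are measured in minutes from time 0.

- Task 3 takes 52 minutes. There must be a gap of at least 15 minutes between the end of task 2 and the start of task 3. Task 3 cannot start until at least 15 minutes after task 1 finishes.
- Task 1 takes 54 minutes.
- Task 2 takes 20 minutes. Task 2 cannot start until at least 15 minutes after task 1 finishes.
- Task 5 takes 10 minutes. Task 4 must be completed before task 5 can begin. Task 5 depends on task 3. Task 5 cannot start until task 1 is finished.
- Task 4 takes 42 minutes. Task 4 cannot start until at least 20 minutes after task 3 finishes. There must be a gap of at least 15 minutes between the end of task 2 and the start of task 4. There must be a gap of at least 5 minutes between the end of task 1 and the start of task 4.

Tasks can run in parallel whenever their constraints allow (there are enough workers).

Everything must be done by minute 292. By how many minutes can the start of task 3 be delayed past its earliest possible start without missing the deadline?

64

Task 1 has no prerequisites, so it starts at minute 0 and finishes at minute 54.
Task 2 waits on task 1 (finishes minute 54, plus 15-minute gap → minute 69), so it starts at minute 69 and finishes at 69 + 20 = minute 89.
Task 3 cannot start until task 2 (finishes minute 89, plus 15-minute gap → minute 104); task 1 (finishes minute 54, plus 15-minute gap → minute 69). The controlling bound is minute 104, so task 3 finishes at 104 + 52 = minute 156.

Working backward from the deadline:
To finish by minute 292, task 5 (duration 10) must start no later than minute 282.
Since task 5 (must start by minute 282) depends on it, task 4 must finish by minute 282. Backing off its 42-minute duration gives a latest start of minute 240.
Task 3 must finish in time for task 4 (must start by minute 240, minus 20-minute gap → minute 220); task 5 (must start by minute 282). The tightest is minute 220, so task 3 must start by 220 − 52 = minute 168.
So task 3 can start as early as minute 104 and as late as minute 168, giving 168 − 104 = 64 minutes of slack.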